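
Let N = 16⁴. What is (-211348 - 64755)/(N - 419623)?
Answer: 276103/354087 ≈ 0.77976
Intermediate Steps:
N = 65536
(-211348 - 64755)/(N - 419623) = (-211348 - 64755)/(65536 - 419623) = -276103/(-354087) = -276103*(-1/354087) = 276103/354087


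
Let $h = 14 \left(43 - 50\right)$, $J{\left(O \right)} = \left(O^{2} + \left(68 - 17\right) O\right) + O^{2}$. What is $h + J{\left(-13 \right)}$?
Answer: $-423$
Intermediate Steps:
$J{\left(O \right)} = 2 O^{2} + 51 O$ ($J{\left(O \right)} = \left(O^{2} + 51 O\right) + O^{2} = 2 O^{2} + 51 O$)
$h = -98$ ($h = 14 \left(-7\right) = -98$)
$h + J{\left(-13 \right)} = -98 - 13 \left(51 + 2 \left(-13\right)\right) = -98 - 13 \left(51 - 26\right) = -98 - 325 = -423$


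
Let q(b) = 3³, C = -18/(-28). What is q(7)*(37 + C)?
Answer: 14229/14 ≈ 1016.4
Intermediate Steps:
C = 9/14 (C = -18*(-1/28) = 9/14 ≈ 0.64286)
q(b) = 27
q(7)*(37 + C) = 27*(37 + 9/14) = 27*(527/14) = 14229/14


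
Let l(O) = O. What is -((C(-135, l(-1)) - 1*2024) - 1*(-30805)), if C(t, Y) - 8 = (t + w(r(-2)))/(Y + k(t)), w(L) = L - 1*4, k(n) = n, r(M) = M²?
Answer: -3915439/136 ≈ -28790.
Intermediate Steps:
w(L) = -4 + L (w(L) = L - 4 = -4 + L)
C(t, Y) = 8 + t/(Y + t) (C(t, Y) = 8 + (t + (-4 + (-2)²))/(Y + t) = 8 + (t + (-4 + 4))/(Y + t) = 8 + (t + 0)/(Y + t) = 8 + t/(Y + t))
-((C(-135, l(-1)) - 1*2024) - 1*(-30805)) = -(((8*(-1) + 9*(-135))/(-1 - 135) - 1*2024) - 1*(-30805)) = -(((-8 - 1215)/(-136) - 2024) + 30805) = -((-1/136*(-1223) - 2024) + 30805) = -((1223/136 - 2024) + 30805) = -(-274041/136 + 30805) = -1*3915439/136 = -3915439/136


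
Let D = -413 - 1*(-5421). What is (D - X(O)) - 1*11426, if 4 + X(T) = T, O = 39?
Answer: -6453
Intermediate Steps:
D = 5008 (D = -413 + 5421 = 5008)
X(T) = -4 + T
(D - X(O)) - 1*11426 = (5008 - (-4 + 39)) - 1*11426 = (5008 - 1*35) - 11426 = (5008 - 35) - 11426 = 4973 - 11426 = -6453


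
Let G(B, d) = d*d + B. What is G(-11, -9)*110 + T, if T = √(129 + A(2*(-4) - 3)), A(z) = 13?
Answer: 7700 + √142 ≈ 7711.9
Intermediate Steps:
G(B, d) = B + d² (G(B, d) = d² + B = B + d²)
T = √142 (T = √(129 + 13) = √142 ≈ 11.916)
G(-11, -9)*110 + T = (-11 + (-9)²)*110 + √142 = (-11 + 81)*110 + √142 = 70*110 + √142 = 7700 + √142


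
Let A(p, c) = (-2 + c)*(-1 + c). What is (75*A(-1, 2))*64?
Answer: 0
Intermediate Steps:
A(p, c) = (-1 + c)*(-2 + c)
(75*A(-1, 2))*64 = (75*(2 + 2² - 3*2))*64 = (75*(2 + 4 - 6))*64 = (75*0)*64 = 0*64 = 0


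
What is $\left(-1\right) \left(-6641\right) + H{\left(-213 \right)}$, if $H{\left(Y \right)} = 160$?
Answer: $6801$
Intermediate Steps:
$\left(-1\right) \left(-6641\right) + H{\left(-213 \right)} = \left(-1\right) \left(-6641\right) + 160 = 6641 + 160 = 6801$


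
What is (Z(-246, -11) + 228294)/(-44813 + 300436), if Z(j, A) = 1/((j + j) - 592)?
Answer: 247470695/277095332 ≈ 0.89309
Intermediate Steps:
Z(j, A) = 1/(-592 + 2*j) (Z(j, A) = 1/(2*j - 592) = 1/(-592 + 2*j))
(Z(-246, -11) + 228294)/(-44813 + 300436) = (1/(2*(-296 - 246)) + 228294)/(-44813 + 300436) = ((½)/(-542) + 228294)/255623 = ((½)*(-1/542) + 228294)*(1/255623) = (-1/1084 + 228294)*(1/255623) = (247470695/1084)*(1/255623) = 247470695/277095332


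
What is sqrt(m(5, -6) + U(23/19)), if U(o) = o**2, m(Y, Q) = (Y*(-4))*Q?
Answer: sqrt(43849)/19 ≈ 11.021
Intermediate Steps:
m(Y, Q) = -4*Q*Y (m(Y, Q) = (-4*Y)*Q = -4*Q*Y)
sqrt(m(5, -6) + U(23/19)) = sqrt(-4*(-6)*5 + (23/19)**2) = sqrt(120 + (23*(1/19))**2) = sqrt(120 + (23/19)**2) = sqrt(120 + 529/361) = sqrt(43849/361) = sqrt(43849)/19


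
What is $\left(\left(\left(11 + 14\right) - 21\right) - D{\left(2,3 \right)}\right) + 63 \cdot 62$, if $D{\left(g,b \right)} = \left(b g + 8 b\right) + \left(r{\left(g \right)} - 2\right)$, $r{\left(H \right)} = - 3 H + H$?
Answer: $3886$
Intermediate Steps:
$r{\left(H \right)} = - 2 H$
$D{\left(g,b \right)} = -2 - 2 g + 8 b + b g$ ($D{\left(g,b \right)} = \left(b g + 8 b\right) - \left(2 + 2 g\right) = \left(8 b + b g\right) - \left(2 + 2 g\right) = -2 - 2 g + 8 b + b g$)
$\left(\left(\left(11 + 14\right) - 21\right) - D{\left(2,3 \right)}\right) + 63 \cdot 62 = \left(\left(\left(11 + 14\right) - 21\right) - \left(-2 - 4 + 8 \cdot 3 + 3 \cdot 2\right)\right) + 63 \cdot 62 = \left(\left(25 - 21\right) - \left(-2 - 4 + 24 + 6\right)\right) + 3906 = \left(4 - 24\right) + 3906 = -20 + 3906 = 3886$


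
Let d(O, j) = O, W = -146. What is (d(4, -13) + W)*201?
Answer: -28542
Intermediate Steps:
(d(4, -13) + W)*201 = (4 - 146)*201 = -142*201 = -28542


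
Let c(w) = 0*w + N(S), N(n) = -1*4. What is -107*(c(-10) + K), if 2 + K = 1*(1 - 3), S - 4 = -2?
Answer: 856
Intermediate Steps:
S = 2 (S = 4 - 2 = 2)
N(n) = -4
c(w) = -4 (c(w) = 0*w - 4 = 0 - 4 = -4)
K = -4 (K = -2 + 1*(1 - 3) = -2 + 1*(-2) = -2 - 2 = -4)
-107*(c(-10) + K) = -107*(-4 - 4) = -107*(-8) = 856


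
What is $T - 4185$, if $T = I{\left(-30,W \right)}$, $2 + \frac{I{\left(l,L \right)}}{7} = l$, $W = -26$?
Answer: $-4409$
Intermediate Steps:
$I{\left(l,L \right)} = -14 + 7 l$
$T = -224$ ($T = -14 + 7 \left(-30\right) = -14 - 210 = -224$)
$T - 4185 = -224 - 4185 = -4409$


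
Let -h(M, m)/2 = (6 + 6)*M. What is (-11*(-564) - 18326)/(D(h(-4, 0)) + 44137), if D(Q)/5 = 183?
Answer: -6061/22526 ≈ -0.26907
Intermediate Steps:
h(M, m) = -24*M (h(M, m) = -2*(6 + 6)*M = -24*M)
D(Q) = 915 (D(Q) = 5*183 = 915)
(-11*(-564) - 18326)/(D(h(-4, 0)) + 44137) = (-11*(-564) - 18326)/(915 + 44137) = (6204 - 18326)/45052 = -12122*1/45052 = -6061/22526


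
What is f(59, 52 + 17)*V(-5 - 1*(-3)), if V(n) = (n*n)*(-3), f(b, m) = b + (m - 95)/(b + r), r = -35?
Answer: -695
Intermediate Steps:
f(b, m) = b + (-95 + m)/(-35 + b) (f(b, m) = b + (m - 95)/(b - 35) = b + (-95 + m)/(-35 + b))
V(n) = -3*n² (V(n) = n²*(-3) = -3*n²)
f(59, 52 + 17)*V(-5 - 1*(-3)) = ((-95 + (52 + 17) + 59² - 35*59)/(-35 + 59))*(-3*(-5 - 1*(-3))²) = ((-95 + 69 + 3481 - 2065)/24)*(-3*(-5 + 3)²) = ((1/24)*1390)*(-3*(-2)²) = 695*(-3*4)/12 = (695/12)*(-12) = -695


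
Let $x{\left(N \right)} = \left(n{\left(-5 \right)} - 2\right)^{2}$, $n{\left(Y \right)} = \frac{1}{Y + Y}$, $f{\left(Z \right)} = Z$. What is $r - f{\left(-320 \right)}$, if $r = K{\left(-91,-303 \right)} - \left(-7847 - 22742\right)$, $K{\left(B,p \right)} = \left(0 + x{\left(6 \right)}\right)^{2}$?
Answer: $\frac{309284481}{10000} \approx 30928.0$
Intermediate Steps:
$n{\left(Y \right)} = \frac{1}{2 Y}$
$x{\left(N \right)} = \frac{441}{100}$ ($x{\left(N \right)} = \left(\frac{1}{2 \left(-5\right)} - 2\right)^{2} = \left(\frac{1}{2} \left(- \frac{1}{5}\right) - 2\right)^{2} = \left(- \frac{1}{10} - 2\right)^{2} = \left(- \frac{21}{10}\right)^{2} = \frac{441}{100}$)
$K{\left(B,p \right)} = \frac{194481}{10000}$ ($K{\left(B,p \right)} = \left(0 + \frac{441}{100}\right)^{2} = \left(\frac{441}{100}\right)^{2} = \frac{194481}{10000}$)
$r = \frac{306084481}{10000}$ ($r = \frac{194481}{10000} - \left(-7847 - 22742\right) = \frac{194481}{10000} - -30589 = \frac{194481}{10000} + 30589 = \frac{306084481}{10000} \approx 30608.0$)
$r - f{\left(-320 \right)} = \frac{306084481}{10000} - -320 = \frac{306084481}{10000} + 320 = \frac{309284481}{10000}$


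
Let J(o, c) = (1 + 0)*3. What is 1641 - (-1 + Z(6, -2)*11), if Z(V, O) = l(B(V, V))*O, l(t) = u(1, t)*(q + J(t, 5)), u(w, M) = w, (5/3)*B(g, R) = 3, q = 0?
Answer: 1708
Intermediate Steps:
B(g, R) = 9/5 (B(g, R) = (3/5)*3 = 9/5)
J(o, c) = 3 (J(o, c) = 1*3 = 3)
l(t) = 3 (l(t) = 1*(0 + 3) = 1*3 = 3)
Z(V, O) = 3*O
1641 - (-1 + Z(6, -2)*11) = 1641 - (-1 + (3*(-2))*11) = 1641 - (-1 - 6*11) = 1641 - (-1 - 66) = 1641 - 1*(-67) = 1641 + 67 = 1708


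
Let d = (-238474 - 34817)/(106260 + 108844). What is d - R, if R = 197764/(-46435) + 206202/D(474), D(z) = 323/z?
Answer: -976249584944493187/3226238419520 ≈ -3.0260e+5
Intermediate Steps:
d = -273291/215104 ≈ -1.2705
R = 4538481320608/14998505 (R = 197764/(-46435) + 206202/((323/474)) = 197764*(-1/46435) + 206202/((323*(1/474))) = -197764/46435 + 206202/(323/474) = -197764/46435 + 206202*(474/323) = -197764/46435 + 97739748/323 = 4538481320608/14998505 ≈ 3.0260e+5)
d - R = -273291/215104 - 1*4538481320608/14998505 = -273291/215104 - 4538481320608/14998505 = -976249584944493187/3226238419520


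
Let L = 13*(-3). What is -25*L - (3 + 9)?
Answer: 963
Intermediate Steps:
L = -39
-25*L - (3 + 9) = -25*(-39) - (3 + 9) = 975 - 1*12 = 975 - 12 = 963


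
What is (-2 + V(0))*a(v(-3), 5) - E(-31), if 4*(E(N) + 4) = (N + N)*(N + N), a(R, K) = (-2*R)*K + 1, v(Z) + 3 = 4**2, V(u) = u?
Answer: -699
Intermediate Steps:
v(Z) = 13 (v(Z) = -3 + 4**2 = -3 + 16 = 13)
a(R, K) = 1 - 2*K*R (a(R, K) = -2*K*R + 1 = 1 - 2*K*R)
E(N) = -4 + N**2 (E(N) = -4 + ((N + N)*(N + N))/4 = -4 + ((2*N)*(2*N))/4 = -4 + (4*N**2)/4 = -4 + N**2)
(-2 + V(0))*a(v(-3), 5) - E(-31) = (-2 + 0)*(1 - 2*5*13) - (-4 + (-31)**2) = -2*(1 - 130) - (-4 + 961) = -2*(-129) - 1*957 = 258 - 957 = -699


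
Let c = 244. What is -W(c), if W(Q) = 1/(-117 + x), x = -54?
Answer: 1/171 ≈ 0.0058480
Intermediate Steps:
W(Q) = -1/171 (W(Q) = 1/(-117 - 54) = 1/(-171) = -1/171)
-W(c) = -1*(-1/171) = 1/171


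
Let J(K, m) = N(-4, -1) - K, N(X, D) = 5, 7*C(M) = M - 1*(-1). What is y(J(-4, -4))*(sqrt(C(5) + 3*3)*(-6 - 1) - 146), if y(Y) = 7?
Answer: -1022 - 7*sqrt(483) ≈ -1175.8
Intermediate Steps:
C(M) = 1/7 + M/7 (C(M) = (M - 1*(-1))/7 = (M + 1)/7 = (1 + M)/7 = 1/7 + M/7)
J(K, m) = 5 - K
y(J(-4, -4))*(sqrt(C(5) + 3*3)*(-6 - 1) - 146) = 7*(sqrt((1/7 + (1/7)*5) + 3*3)*(-6 - 1) - 146) = 7*(sqrt((1/7 + 5/7) + 9)*(-7) - 146) = 7*(sqrt(6/7 + 9)*(-7) - 146) = 7*(sqrt(69/7)*(-7) - 146) = 7*((sqrt(483)/7)*(-7) - 146) = 7*(-sqrt(483) - 146) = 7*(-146 - sqrt(483)) = -1022 - 7*sqrt(483)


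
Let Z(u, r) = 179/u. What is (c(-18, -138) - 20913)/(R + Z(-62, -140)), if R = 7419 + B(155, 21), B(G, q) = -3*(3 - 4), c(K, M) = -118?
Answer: -1303922/459985 ≈ -2.8347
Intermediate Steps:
B(G, q) = 3 (B(G, q) = -3*(-1) = 3)
R = 7422 (R = 7419 + 3 = 7422)
(c(-18, -138) - 20913)/(R + Z(-62, -140)) = (-118 - 20913)/(7422 + 179/(-62)) = -21031/(7422 + 179*(-1/62)) = -21031/(7422 - 179/62) = -21031/459985/62 = -21031*62/459985 = -1303922/459985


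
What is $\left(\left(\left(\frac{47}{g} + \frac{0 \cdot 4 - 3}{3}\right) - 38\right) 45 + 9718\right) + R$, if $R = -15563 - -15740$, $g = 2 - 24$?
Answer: $\frac{176965}{22} \approx 8043.9$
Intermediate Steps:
$g = -22$ ($g = 2 - 24 = -22$)
$R = 177$ ($R = -15563 + 15740 = 177$)
$\left(\left(\left(\frac{47}{g} + \frac{0 \cdot 4 - 3}{3}\right) - 38\right) 45 + 9718\right) + R = \left(\left(\left(\frac{47}{-22} + \frac{0 \cdot 4 - 3}{3}\right) - 38\right) 45 + 9718\right) + 177 = \left(\left(\left(47 \left(- \frac{1}{22}\right) + \left(0 - 3\right) \frac{1}{3}\right) - 38\right) 45 + 9718\right) + 177 = \left(\left(\left(- \frac{47}{22} - 1\right) - 38\right) 45 + 9718\right) + 177 = \left(\left(- \frac{69}{22} - 38\right) 45 + 9718\right) + 177 = \left(\left(- \frac{905}{22}\right) 45 + 9718\right) + 177 = \left(- \frac{40725}{22} + 9718\right) + 177 = \frac{173071}{22} + 177 = \frac{176965}{22}$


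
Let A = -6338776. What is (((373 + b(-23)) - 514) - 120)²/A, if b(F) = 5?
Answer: -8192/792347 ≈ -0.010339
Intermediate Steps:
(((373 + b(-23)) - 514) - 120)²/A = (((373 + 5) - 514) - 120)²/(-6338776) = ((378 - 514) - 120)²*(-1/6338776) = (-136 - 120)²*(-1/6338776) = (-256)²*(-1/6338776) = 65536*(-1/6338776) = -8192/792347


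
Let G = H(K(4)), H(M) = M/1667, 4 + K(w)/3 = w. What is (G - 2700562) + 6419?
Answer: -2694143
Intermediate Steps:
K(w) = -12 + 3*w
H(M) = M/1667 (H(M) = M*(1/1667) = M/1667)
G = 0 (G = (-12 + 3*4)/1667 = (-12 + 12)/1667 = (1/1667)*0 = 0)
(G - 2700562) + 6419 = (0 - 2700562) + 6419 = -2700562 + 6419 = -2694143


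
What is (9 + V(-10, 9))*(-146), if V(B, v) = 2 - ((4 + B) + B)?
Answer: -3942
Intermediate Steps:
V(B, v) = -2 - 2*B (V(B, v) = 2 - (4 + 2*B) = 2 + (-4 - 2*B) = -2 - 2*B)
(9 + V(-10, 9))*(-146) = (9 + (-2 - 2*(-10)))*(-146) = (9 + (-2 + 20))*(-146) = (9 + 18)*(-146) = 27*(-146) = -3942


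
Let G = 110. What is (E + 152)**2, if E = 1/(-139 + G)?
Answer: 19421649/841 ≈ 23094.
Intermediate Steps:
E = -1/29 (E = 1/(-139 + 110) = 1/(-29) = -1/29 ≈ -0.034483)
(E + 152)**2 = (-1/29 + 152)**2 = (4407/29)**2 = 19421649/841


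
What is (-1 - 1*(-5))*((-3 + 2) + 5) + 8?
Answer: 24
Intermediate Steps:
(-1 - 1*(-5))*((-3 + 2) + 5) + 8 = (-1 + 5)*(-1 + 5) + 8 = 4*4 + 8 = 16 + 8 = 24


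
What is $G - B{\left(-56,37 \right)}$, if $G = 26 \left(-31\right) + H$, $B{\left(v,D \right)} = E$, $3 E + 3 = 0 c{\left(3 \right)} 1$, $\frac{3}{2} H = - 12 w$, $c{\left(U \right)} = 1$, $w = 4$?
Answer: $-837$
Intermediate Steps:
$H = -32$ ($H = \frac{2 \left(\left(-12\right) 4\right)}{3} = \frac{2}{3} \left(-48\right) = -32$)
$E = -1$ ($E = -1 + \frac{0 \cdot 1 \cdot 1}{3} = -1 + \frac{0 \cdot 1}{3} = -1 + \frac{1}{3} \cdot 0 = -1 + 0 = -1$)
$B{\left(v,D \right)} = -1$
$G = -838$ ($G = 26 \left(-31\right) - 32 = -806 - 32 = -838$)
$G - B{\left(-56,37 \right)} = -838 - -1 = -838 + 1 = -837$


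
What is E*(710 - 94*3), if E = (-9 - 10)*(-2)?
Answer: 16264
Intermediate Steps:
E = 38 (E = -19*(-2) = 38)
E*(710 - 94*3) = 38*(710 - 94*3) = 38*(710 - 1*282) = 38*(710 - 282) = 38*428 = 16264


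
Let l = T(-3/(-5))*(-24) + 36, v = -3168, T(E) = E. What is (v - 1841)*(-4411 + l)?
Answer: 109932523/5 ≈ 2.1986e+7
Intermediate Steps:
l = 108/5 (l = -3/(-5)*(-24) + 36 = -3*(-1/5)*(-24) + 36 = (3/5)*(-24) + 36 = -72/5 + 36 = 108/5 ≈ 21.600)
(v - 1841)*(-4411 + l) = (-3168 - 1841)*(-4411 + 108/5) = -5009*(-21947/5) = 109932523/5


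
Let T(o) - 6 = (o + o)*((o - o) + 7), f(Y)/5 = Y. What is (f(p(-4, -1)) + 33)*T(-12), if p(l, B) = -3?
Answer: -2916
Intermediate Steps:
f(Y) = 5*Y
T(o) = 6 + 14*o (T(o) = 6 + (o + o)*((o - o) + 7) = 6 + (2*o)*(0 + 7) = 6 + (2*o)*7 = 6 + 14*o)
(f(p(-4, -1)) + 33)*T(-12) = (5*(-3) + 33)*(6 + 14*(-12)) = (-15 + 33)*(6 - 168) = 18*(-162) = -2916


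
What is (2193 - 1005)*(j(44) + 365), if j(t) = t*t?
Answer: 2733588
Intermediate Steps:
j(t) = t²
(2193 - 1005)*(j(44) + 365) = (2193 - 1005)*(44² + 365) = 1188*(1936 + 365) = 1188*2301 = 2733588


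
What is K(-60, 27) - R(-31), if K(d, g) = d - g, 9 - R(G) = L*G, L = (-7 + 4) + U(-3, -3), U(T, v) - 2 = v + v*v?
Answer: -251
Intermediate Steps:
U(T, v) = 2 + v + v² (U(T, v) = 2 + (v + v*v) = 2 + (v + v²) = 2 + v + v²)
L = 5 (L = (-7 + 4) + (2 - 3 + (-3)²) = -3 + (2 - 3 + 9) = -3 + 8 = 5)
R(G) = 9 - 5*G
K(-60, 27) - R(-31) = (-60 - 1*27) - (9 - 5*(-31)) = (-60 - 27) - (9 + 155) = -87 - 1*164 = -87 - 164 = -251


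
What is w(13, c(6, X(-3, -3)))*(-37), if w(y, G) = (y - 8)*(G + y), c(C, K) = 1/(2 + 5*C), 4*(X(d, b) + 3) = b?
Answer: -77145/32 ≈ -2410.8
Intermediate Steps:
X(d, b) = -3 + b/4
w(y, G) = (-8 + y)*(G + y)
w(13, c(6, X(-3, -3)))*(-37) = (13² - 8/(2 + 5*6) - 8*13 + 13/(2 + 5*6))*(-37) = (169 - 8/(2 + 30) - 104 + 13/(2 + 30))*(-37) = (169 - 8/32 - 104 + 13/32)*(-37) = (169 - 8*1/32 - 104 + (1/32)*13)*(-37) = (169 - ¼ - 104 + 13/32)*(-37) = (2085/32)*(-37) = -77145/32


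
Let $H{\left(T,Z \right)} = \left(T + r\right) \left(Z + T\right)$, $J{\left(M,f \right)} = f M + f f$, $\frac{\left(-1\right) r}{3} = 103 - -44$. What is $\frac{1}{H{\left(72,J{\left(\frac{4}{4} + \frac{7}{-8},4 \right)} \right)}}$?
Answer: $- \frac{2}{65313} \approx -3.0622 \cdot 10^{-5}$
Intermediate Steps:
$r = -441$ ($r = - 3 \left(103 - -44\right) = - 3 \left(103 + 44\right) = \left(-3\right) 147 = -441$)
$J{\left(M,f \right)} = f^{2} + M f$ ($J{\left(M,f \right)} = M f + f^{2} = f^{2} + M f$)
$H{\left(T,Z \right)} = \left(-441 + T\right) \left(T + Z\right)$ ($H{\left(T,Z \right)} = \left(T - 441\right) \left(Z + T\right) = \left(-441 + T\right) \left(T + Z\right)$)
$\frac{1}{H{\left(72,J{\left(\frac{4}{4} + \frac{7}{-8},4 \right)} \right)}} = \frac{1}{72^{2} - 31752 - 441 \cdot 4 \left(\left(\frac{4}{4} + \frac{7}{-8}\right) + 4\right) + 72 \cdot 4 \left(\left(\frac{4}{4} + \frac{7}{-8}\right) + 4\right)} = \frac{1}{5184 - 31752 - 441 \cdot 4 \left(\left(4 \cdot \frac{1}{4} + 7 \left(- \frac{1}{8}\right)\right) + 4\right) + 72 \cdot 4 \left(\left(4 \cdot \frac{1}{4} + 7 \left(- \frac{1}{8}\right)\right) + 4\right)} = \frac{1}{5184 - 31752 - 441 \cdot 4 \left(\left(1 - \frac{7}{8}\right) + 4\right) + 72 \cdot 4 \left(\left(1 - \frac{7}{8}\right) + 4\right)} = \frac{1}{5184 - 31752 - 441 \cdot 4 \left(\frac{1}{8} + 4\right) + 72 \cdot 4 \left(\frac{1}{8} + 4\right)} = \frac{1}{5184 - 31752 - 441 \cdot 4 \cdot \frac{33}{8} + 72 \cdot 4 \cdot \frac{33}{8}} = \frac{1}{5184 - 31752 - \frac{14553}{2} + 72 \cdot \frac{33}{2}} = \frac{1}{5184 - 31752 - \frac{14553}{2} + 1188} = \frac{1}{- \frac{65313}{2}} = - \frac{2}{65313}$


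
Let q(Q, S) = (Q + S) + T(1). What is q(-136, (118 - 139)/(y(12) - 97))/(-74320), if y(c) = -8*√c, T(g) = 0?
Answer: 1173139/642199120 + 21*√3/40137445 ≈ 0.0018277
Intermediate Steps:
q(Q, S) = Q + S (q(Q, S) = (Q + S) + 0 = Q + S)
q(-136, (118 - 139)/(y(12) - 97))/(-74320) = (-136 + (118 - 139)/(-16*√3 - 97))/(-74320) = (-136 - 21/(-16*√3 - 97))*(-1/74320) = (-136 - 21/(-97 - 16*√3))*(-1/74320) = 17/9290 + 21/(74320*(-97 - 16*√3))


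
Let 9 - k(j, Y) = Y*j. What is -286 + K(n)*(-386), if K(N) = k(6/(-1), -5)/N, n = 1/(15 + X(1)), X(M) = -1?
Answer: 113198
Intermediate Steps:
k(j, Y) = 9 - Y*j
n = 1/14 (n = 1/(15 - 1) = 1/14 ≈ 0.071429)
K(N) = -21/N (K(N) = (9 - 1*(-5)*6/(-1))/N = (9 - 1*(-5)*6*(-1))/N = (9 - 1*(-5)*(-6))/N = (9 - 30)/N = -21/N)
-286 + K(n)*(-386) = -286 - 21/1/14*(-386) = -286 - 21*14*(-386) = -286 - 294*(-386) = -286 + 113484 = 113198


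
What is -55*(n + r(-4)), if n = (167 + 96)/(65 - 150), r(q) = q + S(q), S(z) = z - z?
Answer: 6633/17 ≈ 390.18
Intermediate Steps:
S(z) = 0
r(q) = q (r(q) = q + 0 = q)
n = -263/85 (n = 263/(-85) = 263*(-1/85) = -263/85 ≈ -3.0941)
-55*(n + r(-4)) = -55*(-263/85 - 4) = -55*(-603/85) = 6633/17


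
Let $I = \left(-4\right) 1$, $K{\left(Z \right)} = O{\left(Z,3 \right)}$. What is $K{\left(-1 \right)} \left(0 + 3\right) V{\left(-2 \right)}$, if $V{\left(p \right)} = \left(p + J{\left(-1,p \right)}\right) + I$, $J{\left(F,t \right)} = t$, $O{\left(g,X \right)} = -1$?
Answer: $24$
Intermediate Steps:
$K{\left(Z \right)} = -1$
$I = -4$
$V{\left(p \right)} = -4 + 2 p$ ($V{\left(p \right)} = \left(p + p\right) - 4 = 2 p - 4 = -4 + 2 p$)
$K{\left(-1 \right)} \left(0 + 3\right) V{\left(-2 \right)} = - (0 + 3) \left(-4 + 2 \left(-2\right)\right) = \left(-1\right) 3 \left(-4 - 4\right) = \left(-3\right) \left(-8\right) = 24$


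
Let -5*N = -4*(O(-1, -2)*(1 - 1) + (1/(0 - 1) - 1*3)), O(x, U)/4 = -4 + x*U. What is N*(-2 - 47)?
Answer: 784/5 ≈ 156.80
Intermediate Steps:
O(x, U) = -16 + 4*U*x (O(x, U) = 4*(-4 + x*U) = 4*(-4 + U*x) = -16 + 4*U*x)
N = -16/5 (N = -(-4)*((-16 + 4*(-2)*(-1))*(1 - 1) + (1/(0 - 1) - 1*3))/5 = -(-4)*((-16 + 8)*0 + (1/(-1) - 3))/5 = -(-4)*(-8*0 + (-1 - 3))/5 = -(-4)*(0 - 4)/5 = -(-4)*(-4)/5 = -⅕*16 = -16/5 ≈ -3.2000)
N*(-2 - 47) = -16*(-2 - 47)/5 = -16/5*(-49) = 784/5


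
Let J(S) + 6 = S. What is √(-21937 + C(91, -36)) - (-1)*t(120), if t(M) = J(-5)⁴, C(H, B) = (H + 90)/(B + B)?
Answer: 14641 + I*√3159290/12 ≈ 14641.0 + 148.12*I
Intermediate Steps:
C(H, B) = (90 + H)/(2*B) (C(H, B) = (90 + H)/((2*B)) = (90 + H)*(1/(2*B)) = (90 + H)/(2*B))
J(S) = -6 + S
t(M) = 14641 (t(M) = (-6 - 5)⁴ = (-11)⁴ = 14641)
√(-21937 + C(91, -36)) - (-1)*t(120) = √(-21937 + (½)*(90 + 91)/(-36)) - (-1)*14641 = √(-21937 + (½)*(-1/36)*181) - 1*(-14641) = √(-21937 - 181/72) + 14641 = √(-1579645/72) + 14641 = I*√3159290/12 + 14641 = 14641 + I*√3159290/12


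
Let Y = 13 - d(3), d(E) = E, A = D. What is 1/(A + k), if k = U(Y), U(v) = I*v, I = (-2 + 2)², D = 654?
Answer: 1/654 ≈ 0.0015291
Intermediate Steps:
A = 654
I = 0 (I = 0² = 0)
Y = 10 (Y = 13 - 1*3 = 13 - 3 = 10)
U(v) = 0 (U(v) = 0*v = 0)
k = 0
1/(A + k) = 1/(654 + 0) = 1/654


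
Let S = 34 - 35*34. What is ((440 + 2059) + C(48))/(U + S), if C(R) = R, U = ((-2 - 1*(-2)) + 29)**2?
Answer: -283/35 ≈ -8.0857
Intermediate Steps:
S = -1156 (S = 34 - 1190 = -1156)
U = 841 (U = ((-2 + 2) + 29)**2 = (0 + 29)**2 = 29**2 = 841)
((440 + 2059) + C(48))/(U + S) = ((440 + 2059) + 48)/(841 - 1156) = (2499 + 48)/(-315) = 2547*(-1/315) = -283/35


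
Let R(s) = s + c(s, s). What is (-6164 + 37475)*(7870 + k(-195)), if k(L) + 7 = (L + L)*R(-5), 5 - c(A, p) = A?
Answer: 185141943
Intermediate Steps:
c(A, p) = 5 - A
R(s) = 5 (R(s) = s + (5 - s) = 5)
k(L) = -7 + 10*L (k(L) = -7 + (L + L)*5 = -7 + (2*L)*5 = -7 + 10*L)
(-6164 + 37475)*(7870 + k(-195)) = (-6164 + 37475)*(7870 + (-7 + 10*(-195))) = 31311*(7870 + (-7 - 1950)) = 31311*(7870 - 1957) = 31311*5913 = 185141943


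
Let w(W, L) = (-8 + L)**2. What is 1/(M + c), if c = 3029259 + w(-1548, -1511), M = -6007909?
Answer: -1/671289 ≈ -1.4897e-6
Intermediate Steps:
c = 5336620 (c = 3029259 + (-8 - 1511)**2 = 3029259 + (-1519)**2 = 3029259 + 2307361 = 5336620)
1/(M + c) = 1/(-6007909 + 5336620) = 1/(-671289) = -1/671289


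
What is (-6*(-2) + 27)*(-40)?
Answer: -1560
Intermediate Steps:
(-6*(-2) + 27)*(-40) = (12 + 27)*(-40) = 39*(-40) = -1560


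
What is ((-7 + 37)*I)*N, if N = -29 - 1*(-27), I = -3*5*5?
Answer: 4500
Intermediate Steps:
I = -75 (I = -15*5 = -75)
N = -2 (N = -29 + 27 = -2)
((-7 + 37)*I)*N = ((-7 + 37)*(-75))*(-2) = (30*(-75))*(-2) = -2250*(-2) = 4500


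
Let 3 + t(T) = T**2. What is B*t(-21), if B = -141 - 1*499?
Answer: -280320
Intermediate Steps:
B = -640 (B = -141 - 499 = -640)
t(T) = -3 + T**2
B*t(-21) = -640*(-3 + (-21)**2) = -640*(-3 + 441) = -640*438 = -280320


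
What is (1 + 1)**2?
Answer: 4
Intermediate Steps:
(1 + 1)**2 = 2**2 = 4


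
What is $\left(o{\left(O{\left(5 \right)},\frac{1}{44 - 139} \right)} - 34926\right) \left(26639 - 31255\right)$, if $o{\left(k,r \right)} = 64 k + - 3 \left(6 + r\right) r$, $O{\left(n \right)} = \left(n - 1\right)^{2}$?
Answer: $\frac{1412329099288}{9025} \approx 1.5649 \cdot 10^{8}$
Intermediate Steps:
$O{\left(n \right)} = \left(-1 + n\right)^{2}$
$o{\left(k,r \right)} = 64 k + r \left(-18 - 3 r\right)$ ($o{\left(k,r \right)} = 64 k + \left(-18 - 3 r\right) r = 64 k + r \left(-18 - 3 r\right)$)
$\left(o{\left(O{\left(5 \right)},\frac{1}{44 - 139} \right)} - 34926\right) \left(26639 - 31255\right) = \left(\left(- \frac{18}{44 - 139} - 3 \left(\frac{1}{44 - 139}\right)^{2} + 64 \left(-1 + 5\right)^{2}\right) - 34926\right) \left(26639 - 31255\right) = \left(\left(- \frac{18}{-95} - 3 \left(\frac{1}{-95}\right)^{2} + 64 \cdot 4^{2}\right) - 34926\right) \left(-4616\right) = \left(\left(\left(-18\right) \left(- \frac{1}{95}\right) - 3 \left(- \frac{1}{95}\right)^{2} + 64 \cdot 16\right) - 34926\right) \left(-4616\right) = \left(\left(\frac{18}{95} - \frac{3}{9025} + 1024\right) - 34926\right) \left(-4616\right) = \left(\frac{9243307}{9025} - 34926\right) \left(-4616\right) = \left(- \frac{305963843}{9025}\right) \left(-4616\right) = \frac{1412329099288}{9025}$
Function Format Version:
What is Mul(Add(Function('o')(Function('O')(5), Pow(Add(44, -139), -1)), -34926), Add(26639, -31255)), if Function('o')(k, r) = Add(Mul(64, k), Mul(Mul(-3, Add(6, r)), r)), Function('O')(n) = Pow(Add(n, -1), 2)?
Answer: Rational(1412329099288, 9025) ≈ 1.5649e+8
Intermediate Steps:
Function('O')(n) = Pow(Add(-1, n), 2)
Function('o')(k, r) = Add(Mul(64, k), Mul(r, Add(-18, Mul(-3, r)))) (Function('o')(k, r) = Add(Mul(64, k), Mul(Add(-18, Mul(-3, r)), r)) = Add(Mul(64, k), Mul(r, Add(-18, Mul(-3, r)))))
Mul(Add(Function('o')(Function('O')(5), Pow(Add(44, -139), -1)), -34926), Add(26639, -31255)) = Mul(Add(Add(Mul(-18, Pow(Add(44, -139), -1)), Mul(-3, Pow(Pow(Add(44, -139), -1), 2)), Mul(64, Pow(Add(-1, 5), 2))), -34926), Add(26639, -31255)) = Mul(Add(Add(Mul(-18, Pow(-95, -1)), Mul(-3, Pow(Pow(-95, -1), 2)), Mul(64, Pow(4, 2))), -34926), -4616) = Mul(Add(Add(Mul(-18, Rational(-1, 95)), Mul(-3, Pow(Rational(-1, 95), 2)), Mul(64, 16)), -34926), -4616) = Mul(Add(Add(Rational(18, 95), Mul(-3, Rational(1, 9025)), 1024), -34926), -4616) = Mul(Add(Add(Rational(18, 95), Rational(-3, 9025), 1024), -34926), -4616) = Mul(Add(Rational(9243307, 9025), -34926), -4616) = Mul(Rational(-305963843, 9025), -4616) = Rational(1412329099288, 9025)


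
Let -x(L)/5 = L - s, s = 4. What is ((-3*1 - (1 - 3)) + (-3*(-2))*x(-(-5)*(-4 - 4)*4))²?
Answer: 24196561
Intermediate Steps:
x(L) = 20 - 5*L (x(L) = -5*(L - 1*4) = -5*(L - 4) = -5*(-4 + L) = 20 - 5*L)
((-3*1 - (1 - 3)) + (-3*(-2))*x(-(-5)*(-4 - 4)*4))² = ((-3*1 - (1 - 3)) + (-3*(-2))*(20 - 5*(-(-5)*(-4 - 4))*4))² = ((-3 - 1*(-2)) + 6*(20 - 5*(-(-5)*(-8))*4))² = ((-3 + 2) + 6*(20 - 5*(-1*40)*4))² = (-1 + 6*(20 - (-200)*4))² = (-1 + 6*(20 - 5*(-160)))² = (-1 + 6*(20 + 800))² = (-1 + 6*820)² = (-1 + 4920)² = 4919² = 24196561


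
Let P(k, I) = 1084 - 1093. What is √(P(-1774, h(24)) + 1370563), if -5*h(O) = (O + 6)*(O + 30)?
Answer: √1370554 ≈ 1170.7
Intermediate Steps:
h(O) = -(6 + O)*(30 + O)/5 (h(O) = -(O + 6)*(O + 30)/5 = -(6 + O)*(30 + O)/5)
P(k, I) = -9
√(P(-1774, h(24)) + 1370563) = √(-9 + 1370563) = √1370554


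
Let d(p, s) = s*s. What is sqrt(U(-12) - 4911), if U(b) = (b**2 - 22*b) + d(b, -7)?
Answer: I*sqrt(4454) ≈ 66.738*I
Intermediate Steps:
d(p, s) = s**2
U(b) = 49 + b**2 - 22*b (U(b) = (b**2 - 22*b) + (-7)**2 = (b**2 - 22*b) + 49 = 49 + b**2 - 22*b)
sqrt(U(-12) - 4911) = sqrt((49 + (-12)**2 - 22*(-12)) - 4911) = sqrt((49 + 144 + 264) - 4911) = sqrt(457 - 4911) = sqrt(-4454) = I*sqrt(4454)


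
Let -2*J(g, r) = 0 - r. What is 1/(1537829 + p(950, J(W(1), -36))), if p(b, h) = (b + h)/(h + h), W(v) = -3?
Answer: 9/13840228 ≈ 6.5028e-7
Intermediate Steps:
J(g, r) = r/2 (J(g, r) = -(0 - r)/2 = -(-1)*r/2 = r/2)
p(b, h) = (b + h)/(2*h) (p(b, h) = (b + h)/((2*h)) = (b + h)*(1/(2*h)) = (b + h)/(2*h))
1/(1537829 + p(950, J(W(1), -36))) = 1/(1537829 + (950 + (½)*(-36))/(2*(((½)*(-36))))) = 1/(1537829 + (½)*(950 - 18)/(-18)) = 1/(1537829 + (½)*(-1/18)*932) = 1/(1537829 - 233/9) = 1/(13840228/9) = 9/13840228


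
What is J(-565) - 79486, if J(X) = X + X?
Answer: -80616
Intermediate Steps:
J(X) = 2*X
J(-565) - 79486 = 2*(-565) - 79486 = -1130 - 79486 = -80616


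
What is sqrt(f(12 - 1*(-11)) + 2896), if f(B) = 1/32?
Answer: 3*sqrt(20594)/8 ≈ 53.815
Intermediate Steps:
f(B) = 1/32
sqrt(f(12 - 1*(-11)) + 2896) = sqrt(1/32 + 2896) = sqrt(92673/32) = 3*sqrt(20594)/8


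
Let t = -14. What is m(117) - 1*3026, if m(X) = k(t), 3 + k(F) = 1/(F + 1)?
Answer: -39378/13 ≈ -3029.1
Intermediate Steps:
k(F) = -3 + 1/(1 + F) (k(F) = -3 + 1/(F + 1) = -3 + 1/(1 + F))
m(X) = -40/13 (m(X) = (-2 - 3*(-14))/(1 - 14) = (-2 + 42)/(-13) = -1/13*40 = -40/13)
m(117) - 1*3026 = -40/13 - 1*3026 = -40/13 - 3026 = -39378/13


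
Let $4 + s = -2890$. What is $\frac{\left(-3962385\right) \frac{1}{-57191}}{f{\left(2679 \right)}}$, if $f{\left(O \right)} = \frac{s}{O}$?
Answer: $- \frac{10615229415}{165510754} \approx -64.136$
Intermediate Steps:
$s = -2894$ ($s = -4 - 2890 = -2894$)
$f{\left(O \right)} = - \frac{2894}{O}$
$\frac{\left(-3962385\right) \frac{1}{-57191}}{f{\left(2679 \right)}} = \frac{\left(-3962385\right) \frac{1}{-57191}}{\left(-2894\right) \frac{1}{2679}} = \frac{\left(-3962385\right) \left(- \frac{1}{57191}\right)}{\left(-2894\right) \frac{1}{2679}} = \frac{3962385}{57191 \left(- \frac{2894}{2679}\right)} = \frac{3962385}{57191} \left(- \frac{2679}{2894}\right) = - \frac{10615229415}{165510754}$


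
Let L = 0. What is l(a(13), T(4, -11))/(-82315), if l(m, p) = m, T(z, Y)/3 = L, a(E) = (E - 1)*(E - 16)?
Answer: 36/82315 ≈ 0.00043734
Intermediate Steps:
a(E) = (-1 + E)*(-16 + E)
T(z, Y) = 0 (T(z, Y) = 3*0 = 0)
l(a(13), T(4, -11))/(-82315) = (16 + 13² - 17*13)/(-82315) = (16 + 169 - 221)*(-1/82315) = -36*(-1/82315) = 36/82315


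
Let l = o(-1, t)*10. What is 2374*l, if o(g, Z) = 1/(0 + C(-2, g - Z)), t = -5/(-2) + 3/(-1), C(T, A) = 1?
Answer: 23740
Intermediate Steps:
t = -1/2 (t = -5*(-1/2) + 3*(-1) = 5/2 - 3 = -1/2 ≈ -0.50000)
o(g, Z) = 1 (o(g, Z) = 1/(0 + 1) = 1/1 = 1)
l = 10 (l = 1*10 = 10)
2374*l = 2374*10 = 23740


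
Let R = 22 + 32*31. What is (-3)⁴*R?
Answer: 82134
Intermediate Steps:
R = 1014 (R = 22 + 992 = 1014)
(-3)⁴*R = (-3)⁴*1014 = 81*1014 = 82134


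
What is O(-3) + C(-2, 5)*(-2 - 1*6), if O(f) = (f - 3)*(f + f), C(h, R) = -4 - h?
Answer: 52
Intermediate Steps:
O(f) = 2*f*(-3 + f) (O(f) = (-3 + f)*(2*f) = 2*f*(-3 + f))
O(-3) + C(-2, 5)*(-2 - 1*6) = 2*(-3)*(-3 - 3) + (-4 - 1*(-2))*(-2 - 1*6) = 2*(-3)*(-6) + (-4 + 2)*(-2 - 6) = 36 - 2*(-8) = 36 + 16 = 52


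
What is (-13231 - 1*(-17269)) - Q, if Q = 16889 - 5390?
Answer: -7461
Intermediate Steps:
Q = 11499
(-13231 - 1*(-17269)) - Q = (-13231 - 1*(-17269)) - 1*11499 = (-13231 + 17269) - 11499 = 4038 - 11499 = -7461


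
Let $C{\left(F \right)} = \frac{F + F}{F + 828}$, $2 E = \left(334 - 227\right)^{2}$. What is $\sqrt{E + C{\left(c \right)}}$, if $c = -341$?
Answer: $\frac{\sqrt{5429367226}}{974} \approx 75.651$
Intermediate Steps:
$E = \frac{11449}{2}$ ($E = \frac{\left(334 - 227\right)^{2}}{2} = \frac{107^{2}}{2} = \frac{1}{2} \cdot 11449 = \frac{11449}{2} \approx 5724.5$)
$C{\left(F \right)} = \frac{2 F}{828 + F}$
$\sqrt{E + C{\left(c \right)}} = \sqrt{\frac{11449}{2} + 2 \left(-341\right) \frac{1}{828 - 341}} = \sqrt{\frac{11449}{2} + 2 \left(-341\right) \frac{1}{487}} = \sqrt{\frac{11449}{2} - \frac{682}{487}} = \sqrt{\frac{5574299}{974}} = \frac{\sqrt{5429367226}}{974}$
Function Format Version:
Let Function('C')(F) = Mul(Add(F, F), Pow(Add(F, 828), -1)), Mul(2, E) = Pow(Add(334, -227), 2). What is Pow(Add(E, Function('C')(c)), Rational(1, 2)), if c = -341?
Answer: Mul(Rational(1, 974), Pow(5429367226, Rational(1, 2))) ≈ 75.651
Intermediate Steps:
E = Rational(11449, 2) (E = Mul(Rational(1, 2), Pow(Add(334, -227), 2)) = Mul(Rational(1, 2), Pow(107, 2)) = Mul(Rational(1, 2), 11449) = Rational(11449, 2) ≈ 5724.5)
Function('C')(F) = Mul(2, F, Pow(Add(828, F), -1)) (Function('C')(F) = Mul(Mul(2, F), Pow(Add(828, F), -1)) = Mul(2, F, Pow(Add(828, F), -1)))
Pow(Add(E, Function('C')(c)), Rational(1, 2)) = Pow(Add(Rational(11449, 2), Mul(2, -341, Pow(Add(828, -341), -1))), Rational(1, 2)) = Pow(Add(Rational(11449, 2), Mul(2, -341, Pow(487, -1))), Rational(1, 2)) = Pow(Add(Rational(11449, 2), Mul(2, -341, Rational(1, 487))), Rational(1, 2)) = Pow(Add(Rational(11449, 2), Rational(-682, 487)), Rational(1, 2)) = Pow(Rational(5574299, 974), Rational(1, 2)) = Mul(Rational(1, 974), Pow(5429367226, Rational(1, 2)))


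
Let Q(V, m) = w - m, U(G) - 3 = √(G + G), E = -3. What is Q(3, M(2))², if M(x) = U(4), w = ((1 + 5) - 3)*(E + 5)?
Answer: 17 - 12*√2 ≈ 0.029437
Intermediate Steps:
U(G) = 3 + √2*√G (U(G) = 3 + √(G + G) = 3 + √(2*G) = 3 + √2*√G)
w = 6 (w = ((1 + 5) - 3)*(-3 + 5) = (6 - 3)*2 = 3*2 = 6)
M(x) = 3 + 2*√2 (M(x) = 3 + √2*√4 = 3 + √2*2 = 3 + 2*√2)
Q(V, m) = 6 - m
Q(3, M(2))² = (6 - (3 + 2*√2))² = (6 + (-3 - 2*√2))² = (3 - 2*√2)²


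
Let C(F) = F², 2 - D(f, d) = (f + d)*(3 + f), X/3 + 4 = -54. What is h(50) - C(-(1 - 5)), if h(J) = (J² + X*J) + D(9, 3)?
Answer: -6358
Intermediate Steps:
X = -174 (X = -12 + 3*(-54) = -12 - 162 = -174)
D(f, d) = 2 - (3 + f)*(d + f) (D(f, d) = 2 - (f + d)*(3 + f) = 2 - (d + f)*(3 + f) = 2 - (3 + f)*(d + f))
h(J) = -142 + J² - 174*J (h(J) = (J² - 174*J) + (2 - 1*9² - 3*3 - 3*9 - 1*3*9) = (J² - 174*J) + (2 - 1*81 - 9 - 27 - 27) = (J² - 174*J) + (2 - 81 - 9 - 27 - 27) = (J² - 174*J) - 142 = -142 + J² - 174*J)
h(50) - C(-(1 - 5)) = (-142 + 50² - 174*50) - (-(1 - 5))² = (-142 + 2500 - 8700) - (-1*(-4))² = -6342 - 1*4² = -6342 - 1*16 = -6342 - 16 = -6358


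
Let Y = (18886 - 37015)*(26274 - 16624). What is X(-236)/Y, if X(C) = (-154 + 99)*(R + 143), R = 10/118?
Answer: 15477/344058205 ≈ 4.4984e-5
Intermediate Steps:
R = 5/59 (R = 10*(1/118) = 5/59 ≈ 0.084746)
X(C) = -464310/59 (X(C) = (-154 + 99)*(5/59 + 143) = -55*8442/59 = -464310/59)
Y = -174944850 (Y = -18129*9650 = -174944850)
X(-236)/Y = -464310/59/(-174944850) = -464310/59*(-1/174944850) = 15477/344058205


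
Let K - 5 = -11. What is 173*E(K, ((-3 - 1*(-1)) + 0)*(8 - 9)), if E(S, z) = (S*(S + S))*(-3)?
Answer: -37368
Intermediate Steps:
K = -6 (K = 5 - 11 = -6)
E(S, z) = -6*S**2 (E(S, z) = (S*(2*S))*(-3) = (2*S**2)*(-3) = -6*S**2)
173*E(K, ((-3 - 1*(-1)) + 0)*(8 - 9)) = 173*(-6*(-6)**2) = 173*(-6*36) = 173*(-216) = -37368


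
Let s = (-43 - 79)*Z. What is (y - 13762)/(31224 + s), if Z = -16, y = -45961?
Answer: -59723/33176 ≈ -1.8002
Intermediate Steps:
s = 1952 (s = (-43 - 79)*(-16) = -122*(-16) = 1952)
(y - 13762)/(31224 + s) = (-45961 - 13762)/(31224 + 1952) = -59723/33176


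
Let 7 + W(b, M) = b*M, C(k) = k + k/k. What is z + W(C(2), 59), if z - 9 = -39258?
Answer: -39079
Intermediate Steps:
z = -39249 (z = 9 - 39258 = -39249)
C(k) = 1 + k (C(k) = k + 1 = 1 + k)
W(b, M) = -7 + M*b (W(b, M) = -7 + b*M = -7 + M*b)
z + W(C(2), 59) = -39249 + (-7 + 59*(1 + 2)) = -39249 + (-7 + 59*3) = -39249 + (-7 + 177) = -39249 + 170 = -39079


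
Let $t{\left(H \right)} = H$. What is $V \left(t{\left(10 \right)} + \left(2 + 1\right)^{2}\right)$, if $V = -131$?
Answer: $-2489$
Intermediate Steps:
$V \left(t{\left(10 \right)} + \left(2 + 1\right)^{2}\right) = - 131 \left(10 + \left(2 + 1\right)^{2}\right) = - 131 \left(10 + 3^{2}\right) = - 131 \left(10 + 9\right) = \left(-131\right) 19 = -2489$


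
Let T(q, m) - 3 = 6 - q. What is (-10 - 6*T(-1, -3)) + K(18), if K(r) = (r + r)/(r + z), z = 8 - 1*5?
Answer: -478/7 ≈ -68.286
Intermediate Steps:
T(q, m) = 9 - q (T(q, m) = 3 + (6 - q) = 9 - q)
z = 3 (z = 8 - 5 = 3)
K(r) = 2*r/(3 + r) (K(r) = (r + r)/(r + 3) = (2*r)/(3 + r) = 2*r/(3 + r))
(-10 - 6*T(-1, -3)) + K(18) = (-10 - 6*(9 - 1*(-1))) + 2*18/(3 + 18) = (-10 - 6*(9 + 1)) + 2*18/21 = (-10 - 6*10) + 2*18*(1/21) = (-10 - 60) + 12/7 = -70 + 12/7 = -478/7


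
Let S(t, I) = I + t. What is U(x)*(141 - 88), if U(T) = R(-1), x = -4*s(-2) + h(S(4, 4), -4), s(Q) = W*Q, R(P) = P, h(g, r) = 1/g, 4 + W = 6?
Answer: -53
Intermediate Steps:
W = 2 (W = -4 + 6 = 2)
s(Q) = 2*Q
x = 129/8 (x = -8*(-2) + 1/(4 + 4) = -4*(-4) + 1/8 = 16 + ⅛ = 129/8 ≈ 16.125)
U(T) = -1
U(x)*(141 - 88) = -(141 - 88) = -1*53 = -53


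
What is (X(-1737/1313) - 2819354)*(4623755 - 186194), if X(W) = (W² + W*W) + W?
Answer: -21568654933246122009/1723969 ≈ -1.2511e+13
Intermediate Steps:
X(W) = W + 2*W² (X(W) = (W² + W²) + W = 2*W² + W = W + 2*W²)
(X(-1737/1313) - 2819354)*(4623755 - 186194) = ((-1737/1313)*(1 + 2*(-1737/1313)) - 2819354)*(4623755 - 186194) = ((-1737*1/1313)*(1 + 2*(-1737*1/1313)) - 2819354)*4437561 = (-1737*(1 + 2*(-1737/1313))/1313 - 2819354)*4437561 = (-1737*(1 - 3474/1313)/1313 - 2819354)*4437561 = (-1737/1313*(-2161/1313) - 2819354)*4437561 = (3753657/1723969 - 2819354)*4437561 = -4860475142369/1723969*4437561 = -21568654933246122009/1723969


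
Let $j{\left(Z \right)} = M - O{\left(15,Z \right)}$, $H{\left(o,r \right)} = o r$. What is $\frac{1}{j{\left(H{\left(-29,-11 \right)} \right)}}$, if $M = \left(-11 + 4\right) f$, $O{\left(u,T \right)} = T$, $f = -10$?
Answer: $- \frac{1}{249} \approx -0.0040161$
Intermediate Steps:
$M = 70$ ($M = \left(-11 + 4\right) \left(-10\right) = \left(-7\right) \left(-10\right) = 70$)
$j{\left(Z \right)} = 70 - Z$
$\frac{1}{j{\left(H{\left(-29,-11 \right)} \right)}} = \frac{1}{70 - \left(-29\right) \left(-11\right)} = \frac{1}{70 - 319} = \frac{1}{-249} = - \frac{1}{249}$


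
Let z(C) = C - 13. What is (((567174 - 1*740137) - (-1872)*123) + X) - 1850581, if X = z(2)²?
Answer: -1793167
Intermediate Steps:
z(C) = -13 + C
X = 121 (X = (-13 + 2)² = (-11)² = 121)
(((567174 - 1*740137) - (-1872)*123) + X) - 1850581 = (((567174 - 1*740137) - (-1872)*123) + 121) - 1850581 = (((567174 - 740137) - 1*(-230256)) + 121) - 1850581 = ((-172963 + 230256) + 121) - 1850581 = (57293 + 121) - 1850581 = 57414 - 1850581 = -1793167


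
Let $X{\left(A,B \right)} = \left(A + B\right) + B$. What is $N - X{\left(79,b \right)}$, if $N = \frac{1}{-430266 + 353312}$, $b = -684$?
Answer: $\frac{99193705}{76954} \approx 1289.0$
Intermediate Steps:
$N = - \frac{1}{76954}$ ($N = \frac{1}{-76954} = - \frac{1}{76954} \approx -1.2995 \cdot 10^{-5}$)
$X{\left(A,B \right)} = A + 2 B$
$N - X{\left(79,b \right)} = - \frac{1}{76954} - \left(79 + 2 \left(-684\right)\right) = - \frac{1}{76954} - \left(79 - 1368\right) = - \frac{1}{76954} - -1289 = - \frac{1}{76954} + 1289 = \frac{99193705}{76954}$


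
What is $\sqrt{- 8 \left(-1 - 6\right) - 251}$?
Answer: $i \sqrt{195} \approx 13.964 i$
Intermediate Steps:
$\sqrt{- 8 \left(-1 - 6\right) - 251} = \sqrt{\left(-8\right) \left(-7\right) - 251} = \sqrt{56 - 251} = \sqrt{-195} = i \sqrt{195}$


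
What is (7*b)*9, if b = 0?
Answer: 0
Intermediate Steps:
(7*b)*9 = (7*0)*9 = 0*9 = 0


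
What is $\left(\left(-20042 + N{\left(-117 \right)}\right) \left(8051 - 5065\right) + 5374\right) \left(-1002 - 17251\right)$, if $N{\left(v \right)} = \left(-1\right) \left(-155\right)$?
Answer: $1083812177624$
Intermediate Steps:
$N{\left(v \right)} = 155$
$\left(\left(-20042 + N{\left(-117 \right)}\right) \left(8051 - 5065\right) + 5374\right) \left(-1002 - 17251\right) = \left(\left(-20042 + 155\right) \left(8051 - 5065\right) + 5374\right) \left(-1002 - 17251\right) = \left(\left(-19887\right) 2986 + 5374\right) \left(-18253\right) = \left(-59382582 + 5374\right) \left(-18253\right) = \left(-59377208\right) \left(-18253\right) = 1083812177624$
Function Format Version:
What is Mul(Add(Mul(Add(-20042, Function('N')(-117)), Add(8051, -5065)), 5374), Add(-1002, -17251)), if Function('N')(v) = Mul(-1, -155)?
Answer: 1083812177624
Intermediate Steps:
Function('N')(v) = 155
Mul(Add(Mul(Add(-20042, Function('N')(-117)), Add(8051, -5065)), 5374), Add(-1002, -17251)) = Mul(Add(Mul(Add(-20042, 155), Add(8051, -5065)), 5374), Add(-1002, -17251)) = Mul(Add(Mul(-19887, 2986), 5374), -18253) = Mul(Add(-59382582, 5374), -18253) = Mul(-59377208, -18253) = 1083812177624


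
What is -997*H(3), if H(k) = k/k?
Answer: -997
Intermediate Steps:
H(k) = 1
-997*H(3) = -997*1 = -997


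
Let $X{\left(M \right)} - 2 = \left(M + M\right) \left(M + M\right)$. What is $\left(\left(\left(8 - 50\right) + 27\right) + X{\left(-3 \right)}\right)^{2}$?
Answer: $529$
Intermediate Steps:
$X{\left(M \right)} = 2 + 4 M^{2}$ ($X{\left(M \right)} = 2 + \left(M + M\right) \left(M + M\right) = 2 + 2 M 2 M = 2 + 4 M^{2}$)
$\left(\left(\left(8 - 50\right) + 27\right) + X{\left(-3 \right)}\right)^{2} = \left(\left(\left(8 - 50\right) + 27\right) + \left(2 + 4 \left(-3\right)^{2}\right)\right)^{2} = \left(\left(-42 + 27\right) + \left(2 + 4 \cdot 9\right)\right)^{2} = \left(-15 + \left(2 + 36\right)\right)^{2} = \left(-15 + 38\right)^{2} = 23^{2} = 529$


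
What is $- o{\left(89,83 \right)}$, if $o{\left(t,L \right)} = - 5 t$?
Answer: $445$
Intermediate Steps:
$- o{\left(89,83 \right)} = - \left(-5\right) 89 = \left(-1\right) \left(-445\right) = 445$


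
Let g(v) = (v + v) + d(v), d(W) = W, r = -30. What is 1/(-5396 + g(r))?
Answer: -1/5486 ≈ -0.00018228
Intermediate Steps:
g(v) = 3*v (g(v) = (v + v) + v = 2*v + v = 3*v)
1/(-5396 + g(r)) = 1/(-5396 + 3*(-30)) = 1/(-5396 - 90) = 1/(-5486) = -1/5486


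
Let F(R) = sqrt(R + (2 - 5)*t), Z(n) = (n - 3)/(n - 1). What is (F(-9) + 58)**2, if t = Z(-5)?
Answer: (58 + I*sqrt(13))**2 ≈ 3351.0 + 418.24*I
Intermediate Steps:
Z(n) = (-3 + n)/(-1 + n)
t = 4/3 (t = (-3 - 5)/(-1 - 5) = -8/(-6) = -1/6*(-8) = 4/3 ≈ 1.3333)
F(R) = sqrt(-4 + R) (F(R) = sqrt(R + (2 - 5)*(4/3)) = sqrt(R - 3*4/3) = sqrt(R - 4) = sqrt(-4 + R))
(F(-9) + 58)**2 = (sqrt(-4 - 9) + 58)**2 = (sqrt(-13) + 58)**2 = (I*sqrt(13) + 58)**2 = (58 + I*sqrt(13))**2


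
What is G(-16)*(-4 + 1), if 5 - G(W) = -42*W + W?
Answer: 1953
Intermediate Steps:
G(W) = 5 + 41*W (G(W) = 5 - (-42*W + W) = 5 - (-41)*W = 5 + 41*W)
G(-16)*(-4 + 1) = (5 + 41*(-16))*(-4 + 1) = (5 - 656)*(-3) = -651*(-3) = 1953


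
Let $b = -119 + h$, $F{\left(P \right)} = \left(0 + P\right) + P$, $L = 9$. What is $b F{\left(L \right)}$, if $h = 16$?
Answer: $-1854$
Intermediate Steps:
$F{\left(P \right)} = 2 P$ ($F{\left(P \right)} = P + P = 2 P$)
$b = -103$ ($b = -119 + 16 = -103$)
$b F{\left(L \right)} = - 103 \cdot 2 \cdot 9 = \left(-103\right) 18 = -1854$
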